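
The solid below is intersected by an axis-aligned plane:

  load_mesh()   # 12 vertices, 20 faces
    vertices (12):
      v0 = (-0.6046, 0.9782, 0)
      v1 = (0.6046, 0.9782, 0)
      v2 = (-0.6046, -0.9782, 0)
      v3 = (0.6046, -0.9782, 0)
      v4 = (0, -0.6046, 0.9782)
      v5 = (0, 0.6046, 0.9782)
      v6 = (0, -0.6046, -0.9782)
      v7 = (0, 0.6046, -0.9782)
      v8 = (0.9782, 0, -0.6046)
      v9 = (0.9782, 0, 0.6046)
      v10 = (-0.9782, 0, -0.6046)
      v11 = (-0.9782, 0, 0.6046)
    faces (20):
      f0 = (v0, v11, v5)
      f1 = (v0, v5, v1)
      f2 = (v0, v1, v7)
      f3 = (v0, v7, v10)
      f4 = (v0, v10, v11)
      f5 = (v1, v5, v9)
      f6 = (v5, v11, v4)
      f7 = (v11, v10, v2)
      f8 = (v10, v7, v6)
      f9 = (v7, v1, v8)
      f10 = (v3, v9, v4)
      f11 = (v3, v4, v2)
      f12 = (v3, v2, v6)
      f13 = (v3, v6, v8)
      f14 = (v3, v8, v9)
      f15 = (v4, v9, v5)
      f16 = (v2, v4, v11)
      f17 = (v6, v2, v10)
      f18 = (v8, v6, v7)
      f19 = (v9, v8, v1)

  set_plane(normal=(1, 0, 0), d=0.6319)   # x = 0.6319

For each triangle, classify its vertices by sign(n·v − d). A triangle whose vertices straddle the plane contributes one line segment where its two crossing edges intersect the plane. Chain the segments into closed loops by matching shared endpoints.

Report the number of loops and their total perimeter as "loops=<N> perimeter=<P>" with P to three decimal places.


Straddling triangles (8 of 20):
  (v1,v5,v9) [--+] → (0.6319, 0.214039, 0.736861)–(0.6319, 0.90672, 0.0441798)  len=0.9796
  (v7,v1,v8) [--+] → (0.6319, 0.90672, -0.0441798)–(0.6319, 0.214039, -0.736861)  len=0.9796
  (v3,v9,v4) [-+-] → (0.6319, -0.90672, 0.0441798)–(0.6319, -0.214039, 0.736861)  len=0.9796
  (v3,v6,v8) [--+] → (0.6319, -0.214039, -0.736861)–(0.6319, -0.90672, -0.0441798)  len=0.9796
  (v3,v8,v9) [-++] → (0.6319, -0.90672, -0.0441798)–(0.6319, -0.90672, 0.0441798)  len=0.0884
  (v4,v9,v5) [-+-] → (0.6319, -0.214039, 0.736861)–(0.6319, 0.214039, 0.736861)  len=0.4281
  (v8,v6,v7) [+--] → (0.6319, -0.214039, -0.736861)–(0.6319, 0.214039, -0.736861)  len=0.4281
  (v9,v8,v1) [++-] → (0.6319, 0.90672, -0.0441798)–(0.6319, 0.90672, 0.0441798)  len=0.0884

Chained into 1 loop(s):
  loop 1: 8 segments, perimeter = 4.9513
Total perimeter = 4.951

loops=1 perimeter=4.951


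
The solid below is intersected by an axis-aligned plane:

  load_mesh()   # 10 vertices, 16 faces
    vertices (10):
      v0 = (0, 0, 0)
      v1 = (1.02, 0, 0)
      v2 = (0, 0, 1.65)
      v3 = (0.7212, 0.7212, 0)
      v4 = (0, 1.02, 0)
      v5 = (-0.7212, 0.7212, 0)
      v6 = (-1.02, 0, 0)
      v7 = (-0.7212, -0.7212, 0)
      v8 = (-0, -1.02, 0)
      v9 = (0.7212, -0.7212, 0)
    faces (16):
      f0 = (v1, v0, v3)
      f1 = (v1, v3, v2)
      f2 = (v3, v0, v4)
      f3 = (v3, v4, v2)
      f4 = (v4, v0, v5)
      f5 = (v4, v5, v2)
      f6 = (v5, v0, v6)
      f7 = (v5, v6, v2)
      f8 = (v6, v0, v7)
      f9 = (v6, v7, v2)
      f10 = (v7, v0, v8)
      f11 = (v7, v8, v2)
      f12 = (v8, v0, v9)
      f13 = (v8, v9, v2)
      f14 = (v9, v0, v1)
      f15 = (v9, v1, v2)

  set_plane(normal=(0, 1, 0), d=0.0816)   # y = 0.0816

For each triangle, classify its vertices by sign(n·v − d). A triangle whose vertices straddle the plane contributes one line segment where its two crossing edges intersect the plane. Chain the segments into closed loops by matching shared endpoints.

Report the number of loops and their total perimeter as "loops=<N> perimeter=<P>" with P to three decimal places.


loops=1 perimeter=5.610

Straddling triangles (8 of 16):
  (v1,v0,v3) [--+] → (0.0816, 0.0816, 0)–(0.986192, 0.0816, 0)  len=0.9046
  (v1,v3,v2) [-+-] → (0.986192, 0.0816, 0)–(0.0816, 0.0816, 1.46331)  len=1.7203
  (v3,v0,v4) [+-+] → (0.0816, 0.0816, 0)–(0, 0.0816, 0)  len=0.0816
  (v3,v4,v2) [++-] → (0, 0.0816, 1.518)–(0.0816, 0.0816, 1.46331)  len=0.0982
  (v4,v0,v5) [+-+] → (0, 0.0816, 0)–(-0.0816, 0.0816, 0)  len=0.0816
  (v4,v5,v2) [++-] → (-0.0816, 0.0816, 1.46331)–(0, 0.0816, 1.518)  len=0.0982
  (v5,v0,v6) [+--] → (-0.0816, 0.0816, 0)–(-0.986192, 0.0816, 0)  len=0.9046
  (v5,v6,v2) [+--] → (-0.986192, 0.0816, 0)–(-0.0816, 0.0816, 1.46331)  len=1.7203

Chained into 1 loop(s):
  loop 1: 8 segments, perimeter = 5.6095
Total perimeter = 5.610


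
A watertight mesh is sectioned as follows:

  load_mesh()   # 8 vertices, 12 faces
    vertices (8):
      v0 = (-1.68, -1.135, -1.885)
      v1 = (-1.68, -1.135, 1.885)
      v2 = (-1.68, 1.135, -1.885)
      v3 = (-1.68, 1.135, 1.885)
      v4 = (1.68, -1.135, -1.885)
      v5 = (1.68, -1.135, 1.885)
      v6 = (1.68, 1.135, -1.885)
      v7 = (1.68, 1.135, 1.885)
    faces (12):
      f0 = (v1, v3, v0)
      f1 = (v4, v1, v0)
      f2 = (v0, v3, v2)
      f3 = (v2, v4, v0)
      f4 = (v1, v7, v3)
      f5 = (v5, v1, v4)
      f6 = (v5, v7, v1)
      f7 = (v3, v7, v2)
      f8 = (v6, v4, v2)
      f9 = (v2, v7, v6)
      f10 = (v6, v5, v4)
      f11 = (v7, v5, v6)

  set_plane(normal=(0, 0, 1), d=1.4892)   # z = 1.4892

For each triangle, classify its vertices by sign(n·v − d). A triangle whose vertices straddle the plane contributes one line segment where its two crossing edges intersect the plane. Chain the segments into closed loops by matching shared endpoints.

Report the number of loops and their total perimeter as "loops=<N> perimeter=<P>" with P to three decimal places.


Straddling triangles (8 of 12):
  (v1,v3,v0) [++-] → (-1.68, 0.89668, 1.4892)–(-1.68, -1.135, 1.4892)  len=2.0317
  (v4,v1,v0) [-+-] → (-1.32724, -1.135, 1.4892)–(-1.68, -1.135, 1.4892)  len=0.3528
  (v0,v3,v2) [-+-] → (-1.68, 0.89668, 1.4892)–(-1.68, 1.135, 1.4892)  len=0.2383
  (v5,v1,v4) [++-] → (-1.32724, -1.135, 1.4892)–(1.68, -1.135, 1.4892)  len=3.0072
  (v3,v7,v2) [++-] → (1.32724, 1.135, 1.4892)–(-1.68, 1.135, 1.4892)  len=3.0072
  (v2,v7,v6) [-+-] → (1.32724, 1.135, 1.4892)–(1.68, 1.135, 1.4892)  len=0.3528
  (v6,v5,v4) [-+-] → (1.68, -0.89668, 1.4892)–(1.68, -1.135, 1.4892)  len=0.2383
  (v7,v5,v6) [++-] → (1.68, -0.89668, 1.4892)–(1.68, 1.135, 1.4892)  len=2.0317

Chained into 1 loop(s):
  loop 1: 8 segments, perimeter = 11.2600
Total perimeter = 11.260

loops=1 perimeter=11.260


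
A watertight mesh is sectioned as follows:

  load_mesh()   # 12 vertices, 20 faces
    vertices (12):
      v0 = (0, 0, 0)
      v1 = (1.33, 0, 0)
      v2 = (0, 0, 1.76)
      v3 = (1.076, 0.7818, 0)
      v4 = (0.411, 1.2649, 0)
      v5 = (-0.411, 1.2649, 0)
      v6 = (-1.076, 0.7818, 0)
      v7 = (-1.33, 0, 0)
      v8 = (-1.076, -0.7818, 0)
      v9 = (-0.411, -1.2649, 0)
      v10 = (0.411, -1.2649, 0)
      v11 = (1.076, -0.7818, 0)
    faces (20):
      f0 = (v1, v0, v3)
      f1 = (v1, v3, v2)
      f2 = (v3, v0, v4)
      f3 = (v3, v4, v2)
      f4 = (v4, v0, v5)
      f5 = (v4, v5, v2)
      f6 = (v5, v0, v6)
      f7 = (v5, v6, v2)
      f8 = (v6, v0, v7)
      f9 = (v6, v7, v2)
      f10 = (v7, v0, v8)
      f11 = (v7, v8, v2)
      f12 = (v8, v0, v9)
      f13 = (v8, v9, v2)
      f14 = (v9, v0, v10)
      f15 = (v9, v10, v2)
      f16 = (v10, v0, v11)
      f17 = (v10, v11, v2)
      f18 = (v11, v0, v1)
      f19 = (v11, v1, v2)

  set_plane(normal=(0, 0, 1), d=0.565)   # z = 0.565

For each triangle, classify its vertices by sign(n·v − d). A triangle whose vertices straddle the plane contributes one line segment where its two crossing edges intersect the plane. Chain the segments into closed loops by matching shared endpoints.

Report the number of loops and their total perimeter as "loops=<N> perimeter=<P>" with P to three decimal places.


Straddling triangles (10 of 20):
  (v1,v3,v2) [--+] → (0.73058, 0.530824, 0.565)–(0.90304, 0, 0.565)  len=0.5581
  (v3,v4,v2) [--+] → (0.27906, 0.858838, 0.565)–(0.73058, 0.530824, 0.565)  len=0.5581
  (v4,v5,v2) [--+] → (-0.27906, 0.858838, 0.565)–(0.27906, 0.858838, 0.565)  len=0.5581
  (v5,v6,v2) [--+] → (-0.73058, 0.530824, 0.565)–(-0.27906, 0.858838, 0.565)  len=0.5581
  (v6,v7,v2) [--+] → (-0.90304, 0, 0.565)–(-0.73058, 0.530824, 0.565)  len=0.5581
  (v7,v8,v2) [--+] → (-0.73058, -0.530824, 0.565)–(-0.90304, 0, 0.565)  len=0.5581
  (v8,v9,v2) [--+] → (-0.27906, -0.858838, 0.565)–(-0.73058, -0.530824, 0.565)  len=0.5581
  (v9,v10,v2) [--+] → (0.27906, -0.858838, 0.565)–(-0.27906, -0.858838, 0.565)  len=0.5581
  (v10,v11,v2) [--+] → (0.73058, -0.530824, 0.565)–(0.27906, -0.858838, 0.565)  len=0.5581
  (v11,v1,v2) [--+] → (0.90304, 0, 0.565)–(0.73058, -0.530824, 0.565)  len=0.5581

Chained into 1 loop(s):
  loop 1: 10 segments, perimeter = 5.5811
Total perimeter = 5.581

loops=1 perimeter=5.581


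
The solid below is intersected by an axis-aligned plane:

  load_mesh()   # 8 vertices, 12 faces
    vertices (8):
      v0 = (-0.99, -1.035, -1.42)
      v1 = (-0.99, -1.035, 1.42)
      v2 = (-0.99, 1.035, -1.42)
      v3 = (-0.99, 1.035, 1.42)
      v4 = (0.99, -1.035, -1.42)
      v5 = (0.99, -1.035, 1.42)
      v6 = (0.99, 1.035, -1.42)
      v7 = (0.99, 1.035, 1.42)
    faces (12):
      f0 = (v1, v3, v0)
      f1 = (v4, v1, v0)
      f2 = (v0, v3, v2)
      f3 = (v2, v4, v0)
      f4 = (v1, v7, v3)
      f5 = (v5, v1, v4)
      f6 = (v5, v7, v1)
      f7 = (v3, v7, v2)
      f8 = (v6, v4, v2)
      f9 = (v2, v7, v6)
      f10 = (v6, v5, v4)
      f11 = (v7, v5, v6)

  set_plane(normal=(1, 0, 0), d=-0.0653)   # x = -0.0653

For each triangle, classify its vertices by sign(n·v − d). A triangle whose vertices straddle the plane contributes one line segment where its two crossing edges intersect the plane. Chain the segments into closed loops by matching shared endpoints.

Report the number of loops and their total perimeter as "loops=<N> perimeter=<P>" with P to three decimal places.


Straddling triangles (8 of 12):
  (v4,v1,v0) [+--] → (-0.0653, -1.035, 0.0936626)–(-0.0653, -1.035, -1.42)  len=1.5137
  (v2,v4,v0) [-+-] → (-0.0653, 0.0682682, -1.42)–(-0.0653, -1.035, -1.42)  len=1.1033
  (v1,v7,v3) [-+-] → (-0.0653, -0.0682682, 1.42)–(-0.0653, 1.035, 1.42)  len=1.1033
  (v5,v1,v4) [+-+] → (-0.0653, -1.035, 1.42)–(-0.0653, -1.035, 0.0936626)  len=1.3263
  (v5,v7,v1) [++-] → (-0.0653, -0.0682682, 1.42)–(-0.0653, -1.035, 1.42)  len=0.9667
  (v3,v7,v2) [-+-] → (-0.0653, 1.035, 1.42)–(-0.0653, 1.035, -0.0936626)  len=1.5137
  (v6,v4,v2) [++-] → (-0.0653, 0.0682682, -1.42)–(-0.0653, 1.035, -1.42)  len=0.9667
  (v2,v7,v6) [-++] → (-0.0653, 1.035, -0.0936626)–(-0.0653, 1.035, -1.42)  len=1.3263

Chained into 1 loop(s):
  loop 1: 8 segments, perimeter = 9.8200
Total perimeter = 9.820

loops=1 perimeter=9.820


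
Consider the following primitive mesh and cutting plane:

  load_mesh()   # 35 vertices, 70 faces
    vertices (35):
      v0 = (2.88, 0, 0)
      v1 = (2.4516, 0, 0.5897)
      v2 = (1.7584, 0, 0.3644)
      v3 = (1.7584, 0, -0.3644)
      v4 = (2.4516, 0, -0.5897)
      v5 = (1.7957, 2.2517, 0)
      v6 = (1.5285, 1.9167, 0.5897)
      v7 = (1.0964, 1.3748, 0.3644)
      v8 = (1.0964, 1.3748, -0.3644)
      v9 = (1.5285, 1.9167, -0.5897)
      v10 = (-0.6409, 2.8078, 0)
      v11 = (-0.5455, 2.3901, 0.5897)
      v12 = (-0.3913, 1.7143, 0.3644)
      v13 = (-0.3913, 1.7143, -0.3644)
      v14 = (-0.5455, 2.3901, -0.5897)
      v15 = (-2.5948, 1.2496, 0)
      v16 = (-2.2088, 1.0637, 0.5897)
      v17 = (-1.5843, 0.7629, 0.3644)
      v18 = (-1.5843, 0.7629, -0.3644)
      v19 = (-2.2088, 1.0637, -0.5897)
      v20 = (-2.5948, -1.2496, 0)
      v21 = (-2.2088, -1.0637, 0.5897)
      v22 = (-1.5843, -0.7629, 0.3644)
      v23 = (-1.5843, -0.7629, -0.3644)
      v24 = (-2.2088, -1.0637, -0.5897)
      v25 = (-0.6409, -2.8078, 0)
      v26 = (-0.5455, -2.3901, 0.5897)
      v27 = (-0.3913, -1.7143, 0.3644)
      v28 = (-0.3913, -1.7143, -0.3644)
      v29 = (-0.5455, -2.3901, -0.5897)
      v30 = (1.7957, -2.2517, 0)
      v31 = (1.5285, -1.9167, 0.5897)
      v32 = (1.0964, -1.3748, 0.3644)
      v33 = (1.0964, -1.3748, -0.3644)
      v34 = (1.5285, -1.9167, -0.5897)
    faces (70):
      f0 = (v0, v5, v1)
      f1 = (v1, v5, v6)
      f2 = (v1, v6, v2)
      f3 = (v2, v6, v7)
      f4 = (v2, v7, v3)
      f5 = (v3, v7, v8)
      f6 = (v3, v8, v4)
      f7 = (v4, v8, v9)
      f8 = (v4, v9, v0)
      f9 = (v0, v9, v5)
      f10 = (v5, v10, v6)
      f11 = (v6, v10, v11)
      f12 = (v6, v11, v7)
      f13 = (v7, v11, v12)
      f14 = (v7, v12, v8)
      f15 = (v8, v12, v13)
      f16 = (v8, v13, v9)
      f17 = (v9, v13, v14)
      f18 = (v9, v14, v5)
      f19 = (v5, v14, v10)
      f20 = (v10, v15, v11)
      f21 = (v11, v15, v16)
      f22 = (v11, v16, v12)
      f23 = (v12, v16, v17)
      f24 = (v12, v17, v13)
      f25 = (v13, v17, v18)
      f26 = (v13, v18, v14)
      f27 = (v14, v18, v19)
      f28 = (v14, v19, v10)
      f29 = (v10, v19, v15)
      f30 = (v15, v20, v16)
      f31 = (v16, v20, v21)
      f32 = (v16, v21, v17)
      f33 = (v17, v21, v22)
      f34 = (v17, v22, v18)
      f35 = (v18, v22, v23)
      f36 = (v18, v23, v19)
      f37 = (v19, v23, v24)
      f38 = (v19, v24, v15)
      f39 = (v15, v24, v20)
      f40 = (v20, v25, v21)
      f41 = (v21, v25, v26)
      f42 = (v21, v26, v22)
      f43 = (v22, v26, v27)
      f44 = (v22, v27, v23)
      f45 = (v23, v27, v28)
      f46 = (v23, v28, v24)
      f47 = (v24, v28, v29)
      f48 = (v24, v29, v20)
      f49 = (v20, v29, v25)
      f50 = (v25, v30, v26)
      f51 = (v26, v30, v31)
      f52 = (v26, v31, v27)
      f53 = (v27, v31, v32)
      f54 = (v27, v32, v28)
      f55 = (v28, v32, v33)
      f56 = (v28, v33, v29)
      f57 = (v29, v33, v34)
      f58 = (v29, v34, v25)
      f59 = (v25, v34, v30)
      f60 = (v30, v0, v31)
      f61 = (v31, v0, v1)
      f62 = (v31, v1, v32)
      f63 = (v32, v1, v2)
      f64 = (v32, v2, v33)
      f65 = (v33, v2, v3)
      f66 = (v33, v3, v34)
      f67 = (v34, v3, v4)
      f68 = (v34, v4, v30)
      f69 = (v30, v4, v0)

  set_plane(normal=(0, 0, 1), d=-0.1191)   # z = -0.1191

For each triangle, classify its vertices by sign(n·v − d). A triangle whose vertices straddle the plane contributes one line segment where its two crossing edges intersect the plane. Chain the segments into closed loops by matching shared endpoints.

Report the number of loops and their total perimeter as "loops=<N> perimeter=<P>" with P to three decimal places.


Straddling triangles (28 of 70):
  (v2,v7,v3) [++-] → (1.53558, 0.462731, -0.1191)–(1.7584, 0, -0.1191)  len=0.5136
  (v3,v7,v8) [-+-] → (1.53558, 0.462731, -0.1191)–(1.0964, 1.3748, -0.1191)  len=1.0123
  (v4,v9,v0) [--+] → (2.60704, 0.38711, -0.1191)–(2.79348, 0, -0.1191)  len=0.4297
  (v0,v9,v5) [+-+] → (2.60704, 0.38711, -0.1191)–(1.74173, 2.18404, -0.1191)  len=1.9944
  (v7,v12,v8) [++-] → (0.595669, 1.48907, -0.1191)–(1.0964, 1.3748, -0.1191)  len=0.5136
  (v8,v12,v13) [-+-] → (0.595669, 1.48907, -0.1191)–(-0.3913, 1.7143, -0.1191)  len=1.0123
  (v9,v14,v5) [--+] → (1.32285, 2.27965, -0.1191)–(1.74173, 2.18404, -0.1191)  len=0.4297
  (v5,v14,v10) [+-+] → (1.32285, 2.27965, -0.1191)–(-0.621632, 2.72344, -0.1191)  len=1.9945
  (v12,v17,v13) [++-] → (-0.792841, 1.39408, -0.1191)–(-0.3913, 1.7143, -0.1191)  len=0.5136
  (v13,v17,v18) [-+-] → (-0.792841, 1.39408, -0.1191)–(-1.5843, 0.7629, -0.1191)  len=1.0123
  (v14,v19,v10) [--+] → (-0.957564, 2.45555, -0.1191)–(-0.621632, 2.72344, -0.1191)  len=0.4297
  (v10,v19,v15) [+-+] → (-0.957564, 2.45555, -0.1191)–(-2.51684, 1.21205, -0.1191)  len=1.9944
  (v17,v22,v18) [++-] → (-1.5843, 0.249345, -0.1191)–(-1.5843, 0.7629, -0.1191)  len=0.5136
  (v18,v22,v23) [-+-] → (-1.5843, 0.249345, -0.1191)–(-1.5843, -0.7629, -0.1191)  len=1.0122
  (v19,v24,v15) [--+] → (-2.51684, 0.78239, -0.1191)–(-2.51684, 1.21205, -0.1191)  len=0.4297
  (v15,v24,v20) [+-+] → (-2.51684, 0.78239, -0.1191)–(-2.51684, -1.21205, -0.1191)  len=1.9944
  (v22,v27,v23) [++-] → (-1.18276, -1.08312, -0.1191)–(-1.5843, -0.7629, -0.1191)  len=0.5136
  (v23,v27,v28) [-+-] → (-1.18276, -1.08312, -0.1191)–(-0.3913, -1.7143, -0.1191)  len=1.0123
  (v24,v29,v20) [--+] → (-2.18091, -1.47994, -0.1191)–(-2.51684, -1.21205, -0.1191)  len=0.4297
  (v20,v29,v25) [+-+] → (-2.18091, -1.47994, -0.1191)–(-0.621632, -2.72344, -0.1191)  len=1.9944
  (v27,v32,v28) [++-] → (0.109431, -1.60003, -0.1191)–(-0.3913, -1.7143, -0.1191)  len=0.5136
  (v28,v32,v33) [-+-] → (0.109431, -1.60003, -0.1191)–(1.0964, -1.3748, -0.1191)  len=1.0123
  (v29,v34,v25) [--+] → (-0.202753, -2.62783, -0.1191)–(-0.621632, -2.72344, -0.1191)  len=0.4297
  (v25,v34,v30) [+-+] → (-0.202753, -2.62783, -0.1191)–(1.74173, -2.18404, -0.1191)  len=1.9945
  (v32,v2,v33) [++-] → (1.31922, -0.912069, -0.1191)–(1.0964, -1.3748, -0.1191)  len=0.5136
  (v33,v2,v3) [-+-] → (1.31922, -0.912069, -0.1191)–(1.7584, 0, -0.1191)  len=1.0123
  (v34,v4,v30) [--+] → (1.92817, -1.79693, -0.1191)–(1.74173, -2.18404, -0.1191)  len=0.4297
  (v30,v4,v0) [+-+] → (1.92817, -1.79693, -0.1191)–(2.79348, 0, -0.1191)  len=1.9944

Chained into 2 loop(s):
  loop 1: 14 segments, perimeter = 10.6813
  loop 2: 14 segments, perimeter = 16.9687
Total perimeter = 27.650

loops=2 perimeter=27.650


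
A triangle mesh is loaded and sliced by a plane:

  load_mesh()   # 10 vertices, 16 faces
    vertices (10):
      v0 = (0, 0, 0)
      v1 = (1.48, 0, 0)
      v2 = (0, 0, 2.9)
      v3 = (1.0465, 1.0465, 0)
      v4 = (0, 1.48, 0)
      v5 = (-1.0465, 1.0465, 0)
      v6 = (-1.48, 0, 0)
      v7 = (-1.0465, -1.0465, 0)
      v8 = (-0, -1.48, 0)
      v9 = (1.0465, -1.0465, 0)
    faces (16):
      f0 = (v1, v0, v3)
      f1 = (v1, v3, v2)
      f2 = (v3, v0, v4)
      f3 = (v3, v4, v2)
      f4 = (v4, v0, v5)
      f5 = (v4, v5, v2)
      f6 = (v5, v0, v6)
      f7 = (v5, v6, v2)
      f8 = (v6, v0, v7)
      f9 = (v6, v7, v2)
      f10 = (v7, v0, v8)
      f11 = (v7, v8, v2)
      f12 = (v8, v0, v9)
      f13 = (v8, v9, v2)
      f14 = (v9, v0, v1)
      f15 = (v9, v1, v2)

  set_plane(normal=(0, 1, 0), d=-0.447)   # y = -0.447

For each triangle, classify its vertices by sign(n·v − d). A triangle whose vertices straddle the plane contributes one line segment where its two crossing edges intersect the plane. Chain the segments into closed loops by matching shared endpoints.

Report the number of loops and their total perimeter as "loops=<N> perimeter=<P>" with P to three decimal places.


Straddling triangles (8 of 16):
  (v6,v0,v7) [++-] → (-0.447, -0.447, 0)–(-1.29484, -0.447, 0)  len=0.8478
  (v6,v7,v2) [+-+] → (-1.29484, -0.447, 0)–(-0.447, -0.447, 1.6613)  len=1.8651
  (v7,v0,v8) [-+-] → (-0.447, -0.447, 0)–(0, -0.447, 0)  len=0.4470
  (v7,v8,v2) [--+] → (0, -0.447, 2.02412)–(-0.447, -0.447, 1.6613)  len=0.5757
  (v8,v0,v9) [-+-] → (0, -0.447, 0)–(0.447, -0.447, 0)  len=0.4470
  (v8,v9,v2) [--+] → (0.447, -0.447, 1.6613)–(0, -0.447, 2.02412)  len=0.5757
  (v9,v0,v1) [-++] → (0.447, -0.447, 0)–(1.29484, -0.447, 0)  len=0.8478
  (v9,v1,v2) [-++] → (1.29484, -0.447, 0)–(0.447, -0.447, 1.6613)  len=1.8651

Chained into 1 loop(s):
  loop 1: 8 segments, perimeter = 7.4714
Total perimeter = 7.471

loops=1 perimeter=7.471


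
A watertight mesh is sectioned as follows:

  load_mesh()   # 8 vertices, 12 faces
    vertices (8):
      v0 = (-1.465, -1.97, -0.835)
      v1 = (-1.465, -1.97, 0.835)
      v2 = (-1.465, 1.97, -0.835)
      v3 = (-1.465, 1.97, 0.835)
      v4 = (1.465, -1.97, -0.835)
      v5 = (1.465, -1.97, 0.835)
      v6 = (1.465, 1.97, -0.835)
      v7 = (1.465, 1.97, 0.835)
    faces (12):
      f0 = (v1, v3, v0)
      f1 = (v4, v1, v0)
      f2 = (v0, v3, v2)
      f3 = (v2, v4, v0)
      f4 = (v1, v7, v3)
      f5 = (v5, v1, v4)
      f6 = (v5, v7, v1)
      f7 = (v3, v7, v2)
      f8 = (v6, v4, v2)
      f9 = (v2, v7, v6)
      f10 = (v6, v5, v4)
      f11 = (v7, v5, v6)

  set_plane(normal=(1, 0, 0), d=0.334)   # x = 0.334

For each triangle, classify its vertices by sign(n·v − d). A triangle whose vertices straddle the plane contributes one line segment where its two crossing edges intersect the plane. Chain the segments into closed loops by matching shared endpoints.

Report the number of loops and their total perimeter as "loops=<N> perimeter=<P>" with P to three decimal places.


loops=1 perimeter=11.220

Straddling triangles (8 of 12):
  (v4,v1,v0) [+--] → (0.334, -1.97, -0.190369)–(0.334, -1.97, -0.835)  len=0.6446
  (v2,v4,v0) [-+-] → (0.334, -0.449133, -0.835)–(0.334, -1.97, -0.835)  len=1.5209
  (v1,v7,v3) [-+-] → (0.334, 0.449133, 0.835)–(0.334, 1.97, 0.835)  len=1.5209
  (v5,v1,v4) [+-+] → (0.334, -1.97, 0.835)–(0.334, -1.97, -0.190369)  len=1.0254
  (v5,v7,v1) [++-] → (0.334, 0.449133, 0.835)–(0.334, -1.97, 0.835)  len=2.4191
  (v3,v7,v2) [-+-] → (0.334, 1.97, 0.835)–(0.334, 1.97, 0.190369)  len=0.6446
  (v6,v4,v2) [++-] → (0.334, -0.449133, -0.835)–(0.334, 1.97, -0.835)  len=2.4191
  (v2,v7,v6) [-++] → (0.334, 1.97, 0.190369)–(0.334, 1.97, -0.835)  len=1.0254

Chained into 1 loop(s):
  loop 1: 8 segments, perimeter = 11.2200
Total perimeter = 11.220


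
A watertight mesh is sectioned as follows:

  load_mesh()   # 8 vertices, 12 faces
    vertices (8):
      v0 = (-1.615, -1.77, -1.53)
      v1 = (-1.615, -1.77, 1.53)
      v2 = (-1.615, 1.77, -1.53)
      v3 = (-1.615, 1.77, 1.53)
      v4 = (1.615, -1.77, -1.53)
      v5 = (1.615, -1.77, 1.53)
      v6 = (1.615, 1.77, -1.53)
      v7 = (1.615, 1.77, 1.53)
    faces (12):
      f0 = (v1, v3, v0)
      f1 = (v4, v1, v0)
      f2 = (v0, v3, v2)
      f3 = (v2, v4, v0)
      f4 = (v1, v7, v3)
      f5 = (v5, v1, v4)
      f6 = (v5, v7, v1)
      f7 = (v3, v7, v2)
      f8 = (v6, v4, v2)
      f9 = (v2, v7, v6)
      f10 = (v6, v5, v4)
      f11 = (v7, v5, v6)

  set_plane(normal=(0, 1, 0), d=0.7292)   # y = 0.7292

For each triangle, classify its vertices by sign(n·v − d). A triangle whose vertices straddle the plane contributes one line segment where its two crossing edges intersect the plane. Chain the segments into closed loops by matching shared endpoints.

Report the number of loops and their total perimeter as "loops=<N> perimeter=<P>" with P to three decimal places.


loops=1 perimeter=12.580

Straddling triangles (8 of 12):
  (v1,v3,v0) [-+-] → (-1.615, 0.7292, 1.53)–(-1.615, 0.7292, 0.630325)  len=0.8997
  (v0,v3,v2) [-++] → (-1.615, 0.7292, 0.630325)–(-1.615, 0.7292, -1.53)  len=2.1603
  (v2,v4,v0) [+--] → (-0.665344, 0.7292, -1.53)–(-1.615, 0.7292, -1.53)  len=0.9497
  (v1,v7,v3) [-++] → (0.665344, 0.7292, 1.53)–(-1.615, 0.7292, 1.53)  len=2.2803
  (v5,v7,v1) [-+-] → (1.615, 0.7292, 1.53)–(0.665344, 0.7292, 1.53)  len=0.9497
  (v6,v4,v2) [+-+] → (1.615, 0.7292, -1.53)–(-0.665344, 0.7292, -1.53)  len=2.2803
  (v6,v5,v4) [+--] → (1.615, 0.7292, -0.630325)–(1.615, 0.7292, -1.53)  len=0.8997
  (v7,v5,v6) [+-+] → (1.615, 0.7292, 1.53)–(1.615, 0.7292, -0.630325)  len=2.1603

Chained into 1 loop(s):
  loop 1: 8 segments, perimeter = 12.5800
Total perimeter = 12.580


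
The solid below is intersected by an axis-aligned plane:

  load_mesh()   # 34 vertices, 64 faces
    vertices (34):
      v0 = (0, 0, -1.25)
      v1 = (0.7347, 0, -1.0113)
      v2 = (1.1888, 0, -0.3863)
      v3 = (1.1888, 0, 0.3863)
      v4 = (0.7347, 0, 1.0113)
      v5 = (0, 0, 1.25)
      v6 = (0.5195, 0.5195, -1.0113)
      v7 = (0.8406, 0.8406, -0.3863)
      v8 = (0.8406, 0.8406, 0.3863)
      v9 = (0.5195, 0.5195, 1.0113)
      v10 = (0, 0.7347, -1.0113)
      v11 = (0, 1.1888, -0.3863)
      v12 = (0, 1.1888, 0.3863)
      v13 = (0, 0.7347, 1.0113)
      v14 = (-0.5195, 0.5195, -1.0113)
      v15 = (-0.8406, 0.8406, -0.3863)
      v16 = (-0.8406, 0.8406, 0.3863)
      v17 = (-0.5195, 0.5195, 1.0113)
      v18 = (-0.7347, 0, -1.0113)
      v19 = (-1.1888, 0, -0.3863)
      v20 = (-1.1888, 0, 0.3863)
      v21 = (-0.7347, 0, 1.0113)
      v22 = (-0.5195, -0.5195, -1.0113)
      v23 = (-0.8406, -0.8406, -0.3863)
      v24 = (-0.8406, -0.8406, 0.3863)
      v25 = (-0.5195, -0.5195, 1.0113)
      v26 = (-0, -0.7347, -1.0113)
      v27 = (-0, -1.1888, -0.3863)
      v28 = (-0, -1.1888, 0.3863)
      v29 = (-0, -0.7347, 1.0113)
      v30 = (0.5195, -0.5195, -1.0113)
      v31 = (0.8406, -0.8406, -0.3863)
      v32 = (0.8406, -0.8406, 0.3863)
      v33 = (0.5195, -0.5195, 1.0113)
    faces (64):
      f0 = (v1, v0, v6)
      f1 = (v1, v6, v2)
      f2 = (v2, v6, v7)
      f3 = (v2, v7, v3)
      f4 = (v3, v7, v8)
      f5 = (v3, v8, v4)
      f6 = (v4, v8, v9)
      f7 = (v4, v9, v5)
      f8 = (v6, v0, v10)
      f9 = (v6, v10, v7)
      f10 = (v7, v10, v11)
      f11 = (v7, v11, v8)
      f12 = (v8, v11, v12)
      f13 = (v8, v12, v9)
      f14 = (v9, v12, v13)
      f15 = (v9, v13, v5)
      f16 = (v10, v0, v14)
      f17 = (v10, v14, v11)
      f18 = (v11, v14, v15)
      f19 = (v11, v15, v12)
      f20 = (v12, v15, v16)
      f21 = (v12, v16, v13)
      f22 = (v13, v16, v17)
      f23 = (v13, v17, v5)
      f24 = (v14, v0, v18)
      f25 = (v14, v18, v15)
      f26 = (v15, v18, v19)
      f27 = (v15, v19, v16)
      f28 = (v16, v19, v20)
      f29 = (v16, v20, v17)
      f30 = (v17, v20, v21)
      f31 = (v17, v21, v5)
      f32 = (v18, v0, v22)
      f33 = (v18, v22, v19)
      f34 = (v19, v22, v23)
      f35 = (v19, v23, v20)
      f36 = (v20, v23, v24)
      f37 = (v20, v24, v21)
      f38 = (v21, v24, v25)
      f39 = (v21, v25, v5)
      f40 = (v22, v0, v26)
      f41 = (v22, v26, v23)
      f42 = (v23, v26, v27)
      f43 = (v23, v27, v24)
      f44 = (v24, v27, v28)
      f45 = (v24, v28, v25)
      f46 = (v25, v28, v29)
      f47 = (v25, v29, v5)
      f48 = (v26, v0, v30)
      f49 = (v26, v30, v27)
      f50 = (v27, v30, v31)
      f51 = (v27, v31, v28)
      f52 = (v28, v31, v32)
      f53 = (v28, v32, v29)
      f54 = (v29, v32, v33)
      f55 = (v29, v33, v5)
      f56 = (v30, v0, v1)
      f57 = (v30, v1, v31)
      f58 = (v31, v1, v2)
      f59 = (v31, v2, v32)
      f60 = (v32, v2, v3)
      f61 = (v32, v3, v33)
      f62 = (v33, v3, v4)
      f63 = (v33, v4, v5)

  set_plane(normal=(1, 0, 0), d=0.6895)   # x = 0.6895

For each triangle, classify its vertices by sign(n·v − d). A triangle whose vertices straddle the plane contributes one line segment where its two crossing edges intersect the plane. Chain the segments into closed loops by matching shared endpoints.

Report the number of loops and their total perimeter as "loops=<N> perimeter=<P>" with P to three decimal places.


Straddling triangles (20 of 64):
  (v1,v0,v6) [+--] → (0.6895, 0, -1.02599)–(0.6895, 0.109114, -1.0113)  len=0.1101
  (v1,v6,v2) [+-+] → (0.6895, 0.109114, -1.0113)–(0.6895, 0.387549, -0.852552)  len=0.3205
  (v2,v6,v7) [+-+] → (0.6895, 0.387549, -0.852552)–(0.6895, 0.6895, -0.680406)  len=0.3476
  (v4,v8,v9) [++-] → (0.6895, 0.6895, 0.680406)–(0.6895, 0.109114, 1.0113)  len=0.6681
  (v4,v9,v5) [+--] → (0.6895, 0.109114, 1.0113)–(0.6895, 0, 1.02599)  len=0.1101
  (v6,v10,v7) [--+] → (0.6895, 0.821564, -0.498645)–(0.6895, 0.6895, -0.680406)  len=0.2247
  (v7,v10,v11) [+--] → (0.6895, 0.821564, -0.498645)–(0.6895, 0.90319, -0.3863)  len=0.1389
  (v7,v11,v8) [+-+] → (0.6895, 0.90319, -0.3863)–(0.6895, 0.90319, 0.247423)  len=0.6337
  (v8,v11,v12) [+--] → (0.6895, 0.90319, 0.247423)–(0.6895, 0.90319, 0.3863)  len=0.1389
  (v8,v12,v9) [+--] → (0.6895, 0.90319, 0.3863)–(0.6895, 0.6895, 0.680406)  len=0.3635
  (v27,v30,v31) [--+] → (0.6895, -0.6895, -0.680406)–(0.6895, -0.90319, -0.3863)  len=0.3635
  (v27,v31,v28) [-+-] → (0.6895, -0.90319, -0.3863)–(0.6895, -0.90319, -0.247423)  len=0.1389
  (v28,v31,v32) [-++] → (0.6895, -0.90319, -0.247423)–(0.6895, -0.90319, 0.3863)  len=0.6337
  (v28,v32,v29) [-+-] → (0.6895, -0.90319, 0.3863)–(0.6895, -0.821564, 0.498645)  len=0.1389
  (v29,v32,v33) [-+-] → (0.6895, -0.821564, 0.498645)–(0.6895, -0.6895, 0.680406)  len=0.2247
  (v30,v0,v1) [--+] → (0.6895, 0, -1.02599)–(0.6895, -0.109114, -1.0113)  len=0.1101
  (v30,v1,v31) [-++] → (0.6895, -0.109114, -1.0113)–(0.6895, -0.6895, -0.680406)  len=0.6681
  (v32,v3,v33) [++-] → (0.6895, -0.387549, 0.852552)–(0.6895, -0.6895, 0.680406)  len=0.3476
  (v33,v3,v4) [-++] → (0.6895, -0.387549, 0.852552)–(0.6895, -0.109114, 1.0113)  len=0.3205
  (v33,v4,v5) [-+-] → (0.6895, -0.109114, 1.0113)–(0.6895, 0, 1.02599)  len=0.1101

Chained into 1 loop(s):
  loop 1: 20 segments, perimeter = 6.1121
Total perimeter = 6.112

loops=1 perimeter=6.112


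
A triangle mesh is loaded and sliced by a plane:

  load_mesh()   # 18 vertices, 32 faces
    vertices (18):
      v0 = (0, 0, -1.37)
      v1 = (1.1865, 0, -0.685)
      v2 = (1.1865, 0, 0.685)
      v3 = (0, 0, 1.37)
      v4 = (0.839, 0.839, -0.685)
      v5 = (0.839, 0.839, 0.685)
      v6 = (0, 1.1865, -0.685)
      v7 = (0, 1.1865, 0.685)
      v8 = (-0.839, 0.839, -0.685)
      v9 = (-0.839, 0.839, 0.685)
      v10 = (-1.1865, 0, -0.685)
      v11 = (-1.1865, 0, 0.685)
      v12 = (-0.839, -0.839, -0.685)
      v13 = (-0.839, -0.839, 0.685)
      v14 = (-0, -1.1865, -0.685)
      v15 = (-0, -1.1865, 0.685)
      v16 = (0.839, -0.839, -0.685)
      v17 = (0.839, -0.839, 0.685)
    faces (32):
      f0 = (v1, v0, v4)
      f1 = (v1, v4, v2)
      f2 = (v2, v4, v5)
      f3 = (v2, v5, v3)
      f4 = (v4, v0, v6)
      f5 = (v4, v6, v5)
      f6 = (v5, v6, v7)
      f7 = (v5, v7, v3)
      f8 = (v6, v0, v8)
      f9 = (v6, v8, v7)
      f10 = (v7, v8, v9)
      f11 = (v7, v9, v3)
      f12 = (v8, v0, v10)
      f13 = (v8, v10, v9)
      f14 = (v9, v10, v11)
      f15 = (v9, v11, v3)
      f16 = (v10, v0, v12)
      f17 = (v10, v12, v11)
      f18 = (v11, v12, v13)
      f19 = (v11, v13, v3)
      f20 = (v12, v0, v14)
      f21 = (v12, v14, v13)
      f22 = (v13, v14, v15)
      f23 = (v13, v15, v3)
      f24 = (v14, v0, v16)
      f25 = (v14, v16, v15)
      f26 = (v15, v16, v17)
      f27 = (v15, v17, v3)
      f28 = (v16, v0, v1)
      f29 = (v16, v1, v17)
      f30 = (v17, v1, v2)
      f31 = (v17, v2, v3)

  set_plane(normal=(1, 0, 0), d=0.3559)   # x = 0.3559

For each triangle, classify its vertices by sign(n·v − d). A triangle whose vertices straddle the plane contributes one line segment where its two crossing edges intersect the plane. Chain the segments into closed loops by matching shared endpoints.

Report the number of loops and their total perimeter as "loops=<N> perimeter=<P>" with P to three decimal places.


loops=1 perimeter=7.359

Straddling triangles (12 of 32):
  (v1,v0,v4) [+-+] → (0.3559, 0, -1.16453)–(0.3559, 0.3559, -1.07943)  len=0.3659
  (v2,v5,v3) [++-] → (0.3559, 0.3559, 1.07943)–(0.3559, 0, 1.16453)  len=0.3659
  (v4,v0,v6) [+--] → (0.3559, 0.3559, -1.07943)–(0.3559, 1.03909, -0.685)  len=0.7889
  (v4,v6,v5) [+-+] → (0.3559, 1.03909, -0.685)–(0.3559, 1.03909, -0.103852)  len=0.5811
  (v5,v6,v7) [+--] → (0.3559, 1.03909, -0.103852)–(0.3559, 1.03909, 0.685)  len=0.7889
  (v5,v7,v3) [+--] → (0.3559, 1.03909, 0.685)–(0.3559, 0.3559, 1.07943)  len=0.7889
  (v14,v0,v16) [--+] → (0.3559, -0.3559, -1.07943)–(0.3559, -1.03909, -0.685)  len=0.7889
  (v14,v16,v15) [-+-] → (0.3559, -1.03909, -0.685)–(0.3559, -1.03909, 0.103852)  len=0.7889
  (v15,v16,v17) [-++] → (0.3559, -1.03909, 0.103852)–(0.3559, -1.03909, 0.685)  len=0.5811
  (v15,v17,v3) [-+-] → (0.3559, -1.03909, 0.685)–(0.3559, -0.3559, 1.07943)  len=0.7889
  (v16,v0,v1) [+-+] → (0.3559, -0.3559, -1.07943)–(0.3559, 0, -1.16453)  len=0.3659
  (v17,v2,v3) [++-] → (0.3559, 0, 1.16453)–(0.3559, -0.3559, 1.07943)  len=0.3659

Chained into 1 loop(s):
  loop 1: 12 segments, perimeter = 7.3592
Total perimeter = 7.359


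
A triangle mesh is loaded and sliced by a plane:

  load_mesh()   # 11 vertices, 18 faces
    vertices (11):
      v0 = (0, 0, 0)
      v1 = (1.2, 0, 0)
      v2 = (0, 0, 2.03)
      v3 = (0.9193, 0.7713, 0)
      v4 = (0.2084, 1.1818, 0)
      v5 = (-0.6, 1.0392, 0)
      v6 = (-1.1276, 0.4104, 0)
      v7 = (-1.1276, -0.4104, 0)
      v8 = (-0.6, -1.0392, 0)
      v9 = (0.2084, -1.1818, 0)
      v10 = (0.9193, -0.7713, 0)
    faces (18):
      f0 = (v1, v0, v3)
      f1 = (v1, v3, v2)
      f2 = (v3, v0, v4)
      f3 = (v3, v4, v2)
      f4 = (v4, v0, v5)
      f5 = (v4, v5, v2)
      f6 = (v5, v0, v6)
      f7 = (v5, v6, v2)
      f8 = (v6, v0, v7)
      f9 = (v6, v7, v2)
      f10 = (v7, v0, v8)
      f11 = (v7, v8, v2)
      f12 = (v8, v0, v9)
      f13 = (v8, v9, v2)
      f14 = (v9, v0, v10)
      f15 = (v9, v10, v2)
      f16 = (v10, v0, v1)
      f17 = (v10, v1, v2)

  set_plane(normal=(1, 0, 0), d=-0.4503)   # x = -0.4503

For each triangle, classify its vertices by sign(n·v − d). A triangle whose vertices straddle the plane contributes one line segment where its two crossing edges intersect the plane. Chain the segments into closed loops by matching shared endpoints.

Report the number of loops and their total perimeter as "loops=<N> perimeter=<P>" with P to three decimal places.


loops=1 perimeter=5.506

Straddling triangles (10 of 18):
  (v4,v0,v5) [++-] → (-0.4503, 0.77992, 0)–(-0.4503, 1.06561, 0)  len=0.2857
  (v4,v5,v2) [+-+] → (-0.4503, 1.06561, 0)–(-0.4503, 0.77992, 0.506485)  len=0.5815
  (v5,v0,v6) [-+-] → (-0.4503, 0.77992, 0)–(-0.4503, 0.163891, 0)  len=0.6160
  (v5,v6,v2) [--+] → (-0.4503, 0.163891, 1.21933)–(-0.4503, 0.77992, 0.506485)  len=0.9421
  (v6,v0,v7) [-+-] → (-0.4503, 0.163891, 0)–(-0.4503, -0.163891, 0)  len=0.3278
  (v6,v7,v2) [--+] → (-0.4503, -0.163891, 1.21933)–(-0.4503, 0.163891, 1.21933)  len=0.3278
  (v7,v0,v8) [-+-] → (-0.4503, -0.163891, 0)–(-0.4503, -0.77992, 0)  len=0.6160
  (v7,v8,v2) [--+] → (-0.4503, -0.77992, 0.506485)–(-0.4503, -0.163891, 1.21933)  len=0.9421
  (v8,v0,v9) [-++] → (-0.4503, -0.77992, 0)–(-0.4503, -1.06561, 0)  len=0.2857
  (v8,v9,v2) [-++] → (-0.4503, -1.06561, 0)–(-0.4503, -0.77992, 0.506485)  len=0.5815

Chained into 1 loop(s):
  loop 1: 10 segments, perimeter = 5.5063
Total perimeter = 5.506


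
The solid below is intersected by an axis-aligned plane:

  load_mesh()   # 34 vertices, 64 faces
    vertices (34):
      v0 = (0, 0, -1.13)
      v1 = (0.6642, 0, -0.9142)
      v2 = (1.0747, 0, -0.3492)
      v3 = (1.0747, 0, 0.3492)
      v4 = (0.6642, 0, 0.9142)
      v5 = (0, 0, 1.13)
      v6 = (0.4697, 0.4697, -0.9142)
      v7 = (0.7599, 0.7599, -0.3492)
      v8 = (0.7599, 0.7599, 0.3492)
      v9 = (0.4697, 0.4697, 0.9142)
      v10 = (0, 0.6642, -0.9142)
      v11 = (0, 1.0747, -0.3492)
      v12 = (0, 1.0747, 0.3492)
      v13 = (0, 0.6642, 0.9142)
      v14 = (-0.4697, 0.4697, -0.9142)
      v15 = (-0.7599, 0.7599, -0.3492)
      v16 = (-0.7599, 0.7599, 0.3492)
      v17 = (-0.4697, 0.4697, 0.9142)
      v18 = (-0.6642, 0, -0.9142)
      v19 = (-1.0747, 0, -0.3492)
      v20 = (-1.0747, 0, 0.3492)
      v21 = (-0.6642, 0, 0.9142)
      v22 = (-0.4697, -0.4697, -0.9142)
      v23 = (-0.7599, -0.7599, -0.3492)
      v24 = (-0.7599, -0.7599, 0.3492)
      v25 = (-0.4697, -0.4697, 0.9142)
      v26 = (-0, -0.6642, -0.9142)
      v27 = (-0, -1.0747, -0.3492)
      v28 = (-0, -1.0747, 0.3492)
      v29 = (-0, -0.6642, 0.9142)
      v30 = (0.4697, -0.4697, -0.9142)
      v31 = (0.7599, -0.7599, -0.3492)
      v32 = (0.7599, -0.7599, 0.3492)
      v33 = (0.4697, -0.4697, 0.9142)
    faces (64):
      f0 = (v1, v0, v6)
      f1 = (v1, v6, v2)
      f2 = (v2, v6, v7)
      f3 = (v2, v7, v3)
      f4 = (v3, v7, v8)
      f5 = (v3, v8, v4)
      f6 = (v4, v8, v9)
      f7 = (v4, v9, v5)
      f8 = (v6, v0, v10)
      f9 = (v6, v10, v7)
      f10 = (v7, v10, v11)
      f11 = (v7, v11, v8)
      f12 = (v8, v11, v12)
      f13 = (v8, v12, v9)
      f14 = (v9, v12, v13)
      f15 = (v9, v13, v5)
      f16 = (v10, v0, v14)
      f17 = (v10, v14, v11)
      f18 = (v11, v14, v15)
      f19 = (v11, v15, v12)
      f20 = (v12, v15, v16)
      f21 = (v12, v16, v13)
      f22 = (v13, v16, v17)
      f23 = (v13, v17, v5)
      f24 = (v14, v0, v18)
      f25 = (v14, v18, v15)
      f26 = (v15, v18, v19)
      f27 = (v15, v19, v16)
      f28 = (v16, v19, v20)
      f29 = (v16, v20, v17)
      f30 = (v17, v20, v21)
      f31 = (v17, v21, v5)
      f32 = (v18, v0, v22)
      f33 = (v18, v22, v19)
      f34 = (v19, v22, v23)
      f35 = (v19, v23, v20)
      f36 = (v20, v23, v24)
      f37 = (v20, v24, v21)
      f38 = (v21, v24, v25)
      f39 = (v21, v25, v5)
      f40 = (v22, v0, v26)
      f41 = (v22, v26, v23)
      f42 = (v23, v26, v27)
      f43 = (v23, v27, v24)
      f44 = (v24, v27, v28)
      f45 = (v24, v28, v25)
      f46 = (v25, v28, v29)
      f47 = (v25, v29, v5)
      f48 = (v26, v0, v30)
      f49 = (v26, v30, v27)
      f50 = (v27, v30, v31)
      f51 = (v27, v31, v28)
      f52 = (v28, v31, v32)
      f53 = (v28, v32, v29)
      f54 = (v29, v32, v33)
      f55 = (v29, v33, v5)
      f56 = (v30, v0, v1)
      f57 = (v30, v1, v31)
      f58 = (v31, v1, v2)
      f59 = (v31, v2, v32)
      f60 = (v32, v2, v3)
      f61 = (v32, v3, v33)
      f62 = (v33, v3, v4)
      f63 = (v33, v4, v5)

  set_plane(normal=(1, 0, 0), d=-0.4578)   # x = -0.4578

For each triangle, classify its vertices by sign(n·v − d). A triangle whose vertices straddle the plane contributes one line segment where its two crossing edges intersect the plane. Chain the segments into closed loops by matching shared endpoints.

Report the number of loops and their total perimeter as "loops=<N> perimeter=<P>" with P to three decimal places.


loops=1 perimeter=6.109

Straddling triangles (20 of 64):
  (v10,v0,v14) [++-] → (-0.4578, 0.4578, -0.919667)–(-0.4578, 0.474628, -0.9142)  len=0.0177
  (v10,v14,v11) [+-+] → (-0.4578, 0.474628, -0.9142)–(-0.4578, 0.485028, -0.899886)  len=0.0177
  (v11,v14,v15) [+--] → (-0.4578, 0.485028, -0.899886)–(-0.4578, 0.885049, -0.3492)  len=0.6806
  (v11,v15,v12) [+-+] → (-0.4578, 0.885049, -0.3492)–(-0.4578, 0.885049, -0.0715495)  len=0.2777
  (v12,v15,v16) [+--] → (-0.4578, 0.885049, -0.0715495)–(-0.4578, 0.885049, 0.3492)  len=0.4207
  (v12,v16,v13) [+-+] → (-0.4578, 0.885049, 0.3492)–(-0.4578, 0.721854, 0.573817)  len=0.2776
  (v13,v16,v17) [+--] → (-0.4578, 0.721854, 0.573817)–(-0.4578, 0.474628, 0.9142)  len=0.4207
  (v13,v17,v5) [+-+] → (-0.4578, 0.474628, 0.9142)–(-0.4578, 0.4578, 0.919667)  len=0.0177
  (v14,v0,v18) [-+-] → (-0.4578, 0.4578, -0.919667)–(-0.4578, 0, -0.98126)  len=0.4619
  (v17,v21,v5) [--+] → (-0.4578, 0, 0.98126)–(-0.4578, 0.4578, 0.919667)  len=0.4619
  (v18,v0,v22) [-+-] → (-0.4578, 0, -0.98126)–(-0.4578, -0.4578, -0.919667)  len=0.4619
  (v21,v25,v5) [--+] → (-0.4578, -0.4578, 0.919667)–(-0.4578, 0, 0.98126)  len=0.4619
  (v22,v0,v26) [-++] → (-0.4578, -0.4578, -0.919667)–(-0.4578, -0.474628, -0.9142)  len=0.0177
  (v22,v26,v23) [-+-] → (-0.4578, -0.474628, -0.9142)–(-0.4578, -0.721854, -0.573817)  len=0.4207
  (v23,v26,v27) [-++] → (-0.4578, -0.721854, -0.573817)–(-0.4578, -0.885049, -0.3492)  len=0.2776
  (v23,v27,v24) [-+-] → (-0.4578, -0.885049, -0.3492)–(-0.4578, -0.885049, 0.0715495)  len=0.4207
  (v24,v27,v28) [-++] → (-0.4578, -0.885049, 0.0715495)–(-0.4578, -0.885049, 0.3492)  len=0.2777
  (v24,v28,v25) [-+-] → (-0.4578, -0.885049, 0.3492)–(-0.4578, -0.485028, 0.899886)  len=0.6806
  (v25,v28,v29) [-++] → (-0.4578, -0.485028, 0.899886)–(-0.4578, -0.474628, 0.9142)  len=0.0177
  (v25,v29,v5) [-++] → (-0.4578, -0.474628, 0.9142)–(-0.4578, -0.4578, 0.919667)  len=0.0177

Chained into 1 loop(s):
  loop 1: 20 segments, perimeter = 6.1086
Total perimeter = 6.109


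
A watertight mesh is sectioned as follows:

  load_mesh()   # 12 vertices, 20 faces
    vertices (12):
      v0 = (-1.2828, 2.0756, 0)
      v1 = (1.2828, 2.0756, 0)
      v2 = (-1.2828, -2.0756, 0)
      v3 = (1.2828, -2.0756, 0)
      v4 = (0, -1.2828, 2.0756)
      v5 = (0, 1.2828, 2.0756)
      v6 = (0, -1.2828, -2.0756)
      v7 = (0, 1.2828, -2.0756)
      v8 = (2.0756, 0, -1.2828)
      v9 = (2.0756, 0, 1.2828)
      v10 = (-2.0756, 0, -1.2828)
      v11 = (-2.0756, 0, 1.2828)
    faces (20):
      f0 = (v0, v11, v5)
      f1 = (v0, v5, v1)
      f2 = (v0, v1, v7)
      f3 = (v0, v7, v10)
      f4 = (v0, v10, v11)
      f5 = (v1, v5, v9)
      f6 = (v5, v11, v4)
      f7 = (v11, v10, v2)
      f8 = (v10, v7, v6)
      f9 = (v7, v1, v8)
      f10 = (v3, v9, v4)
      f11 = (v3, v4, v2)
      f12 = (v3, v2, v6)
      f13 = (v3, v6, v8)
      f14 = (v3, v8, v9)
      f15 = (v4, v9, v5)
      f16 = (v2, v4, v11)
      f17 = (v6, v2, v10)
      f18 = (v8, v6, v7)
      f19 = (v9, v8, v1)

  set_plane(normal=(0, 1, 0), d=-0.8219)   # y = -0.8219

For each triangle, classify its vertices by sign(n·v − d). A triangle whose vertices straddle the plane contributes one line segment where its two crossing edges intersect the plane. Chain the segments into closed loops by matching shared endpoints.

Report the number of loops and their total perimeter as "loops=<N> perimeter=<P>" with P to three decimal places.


loops=1 perimeter=12.039

Straddling triangles (10 of 20):
  (v5,v11,v4) [++-] → (-0.745747, -0.8219, 1.79075)–(0, -0.8219, 2.0756)  len=0.7983
  (v11,v10,v2) [++-] → (-1.76167, -0.8219, -0.774834)–(-1.76167, -0.8219, 0.774834)  len=1.5497
  (v10,v7,v6) [++-] → (0, -0.8219, -2.0756)–(-0.745747, -0.8219, -1.79075)  len=0.7983
  (v3,v9,v4) [-+-] → (1.76167, -0.8219, 0.774834)–(0.745747, -0.8219, 1.79075)  len=1.4367
  (v3,v6,v8) [--+] → (0.745747, -0.8219, -1.79075)–(1.76167, -0.8219, -0.774834)  len=1.4367
  (v3,v8,v9) [-++] → (1.76167, -0.8219, -0.774834)–(1.76167, -0.8219, 0.774834)  len=1.5497
  (v4,v9,v5) [-++] → (0.745747, -0.8219, 1.79075)–(0, -0.8219, 2.0756)  len=0.7983
  (v2,v4,v11) [--+] → (-0.745747, -0.8219, 1.79075)–(-1.76167, -0.8219, 0.774834)  len=1.4367
  (v6,v2,v10) [--+] → (-1.76167, -0.8219, -0.774834)–(-0.745747, -0.8219, -1.79075)  len=1.4367
  (v8,v6,v7) [+-+] → (0.745747, -0.8219, -1.79075)–(0, -0.8219, -2.0756)  len=0.7983

Chained into 1 loop(s):
  loop 1: 10 segments, perimeter = 12.0394
Total perimeter = 12.039
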